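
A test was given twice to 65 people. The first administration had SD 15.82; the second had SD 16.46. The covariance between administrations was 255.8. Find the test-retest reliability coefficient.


r = cov(X,Y) / (SD_X * SD_Y)
r = 255.8 / (15.82 * 16.46)
r = 255.8 / 260.3972
r = 0.9823

0.9823


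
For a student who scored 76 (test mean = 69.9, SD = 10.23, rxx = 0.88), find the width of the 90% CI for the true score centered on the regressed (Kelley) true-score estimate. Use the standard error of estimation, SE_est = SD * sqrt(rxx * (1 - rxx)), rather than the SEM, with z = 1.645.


True score estimate = 0.88*76 + 0.12*69.9 = 75.268
SE_est = SD * sqrt(rxx * (1 - rxx)) = 10.23 * sqrt(0.88 * 0.12) = 10.23 * sqrt(0.1056) = 3.324357
CI = T_est +/- z * SE_est, so width = 2 * z * SE_est = 2 * 1.645 * 3.324357
Width = 10.9371

10.9371


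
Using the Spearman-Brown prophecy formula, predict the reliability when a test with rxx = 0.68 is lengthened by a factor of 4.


r_new = (n * rxx) / (1 + (n-1) * rxx)
r_new = (4 * 0.68) / (1 + 3 * 0.68)
r_new = 2.72 / 3.04
r_new = 0.8947

0.8947


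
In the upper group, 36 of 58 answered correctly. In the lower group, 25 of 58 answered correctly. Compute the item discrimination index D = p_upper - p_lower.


p_upper = 36/58 = 0.6207
p_lower = 25/58 = 0.431
D = 0.6207 - 0.431 = 0.1897

0.1897


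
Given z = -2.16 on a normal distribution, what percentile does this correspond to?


CDF(z) = 0.5 * (1 + erf(z/sqrt(2)))
erf(-1.5274) = -0.9692
CDF = 0.0154
Percentile rank = 0.0154 * 100 = 1.54

1.54


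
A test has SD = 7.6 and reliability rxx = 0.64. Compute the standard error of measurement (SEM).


SEM = SD * sqrt(1 - rxx)
SEM = 7.6 * sqrt(1 - 0.64)
SEM = 7.6 * sqrt(0.36) = 7.6 * 0.6
SEM = 4.56

4.56


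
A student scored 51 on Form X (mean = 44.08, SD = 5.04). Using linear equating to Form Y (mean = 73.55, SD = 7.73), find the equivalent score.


slope = SD_Y / SD_X = 7.73 / 5.04 ~ 1.5337
intercept = mean_Y - slope * mean_X = 73.55 - (7.73 / 5.04) * 44.08 ~ 5.9432
Y = slope * X + intercept. To avoid rounding drift from the rounded slope/intercept, evaluate the equivalent form Y = mean_Y + SD_Y * (X - mean_X) / SD_X at full precision:
Y = 73.55 + 7.73 * (51 - 44.08) / 5.04
Y = 73.55 + 7.73 * 6.92 / 5.04
Y = 73.55 + 53.4916 / 5.04
Y = 73.55 + 10.6134
Y = 84.1634

84.1634


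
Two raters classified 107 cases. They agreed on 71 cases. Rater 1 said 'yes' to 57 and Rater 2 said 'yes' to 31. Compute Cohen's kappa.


P_o = 71/107 = 0.663551
P_e = (57*31 + 50*76) / 11449 = 0.486243
kappa = (P_o - P_e) / (1 - P_e)
kappa = (0.663551 - 0.486243) / (1 - 0.486243)
kappa = 0.3451

0.3451


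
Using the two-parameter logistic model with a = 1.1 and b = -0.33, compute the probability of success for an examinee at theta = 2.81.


a*(theta - b) = 1.1 * (2.81 - -0.33) = 3.454
exp(-3.454) = 0.0316
P = 1 / (1 + 0.0316)
P = 0.9694

0.9694


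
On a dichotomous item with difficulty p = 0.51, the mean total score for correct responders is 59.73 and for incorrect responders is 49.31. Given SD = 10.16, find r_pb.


q = 1 - p = 0.49
rpb = ((M1 - M0) / SD) * sqrt(p * q)
rpb = ((59.73 - 49.31) / 10.16) * sqrt(0.51 * 0.49)
rpb = 0.5127

0.5127


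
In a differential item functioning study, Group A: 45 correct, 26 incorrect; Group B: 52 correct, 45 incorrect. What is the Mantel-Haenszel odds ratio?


Odds_A = 45/26 = 1.7308
Odds_B = 52/45 = 1.1556
OR = Odds_A / Odds_B = 1.7308 / 1.1556
Exactly, OR = (45 * 45) / (26 * 52) = 2025 / 1352
OR = 1.4978

1.4978


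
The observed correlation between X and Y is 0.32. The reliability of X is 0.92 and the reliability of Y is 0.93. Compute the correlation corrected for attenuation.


r_corrected = rxy / sqrt(rxx * ryy)
= 0.32 / sqrt(0.92 * 0.93)
= 0.32 / sqrt(0.8556)
= 0.32 / 0.924986
r_corrected = 0.346

0.346


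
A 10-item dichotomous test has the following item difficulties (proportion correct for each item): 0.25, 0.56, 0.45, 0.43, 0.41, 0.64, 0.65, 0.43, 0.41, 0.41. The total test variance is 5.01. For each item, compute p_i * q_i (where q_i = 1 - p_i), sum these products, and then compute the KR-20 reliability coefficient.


For each item, compute p_i * q_i:
  Item 1: 0.25 * 0.75 = 0.1875
  Item 2: 0.56 * 0.44 = 0.2464
  Item 3: 0.45 * 0.55 = 0.2475
  Item 4: 0.43 * 0.57 = 0.2451
  Item 5: 0.41 * 0.59 = 0.2419
  Item 6: 0.64 * 0.36 = 0.2304
  Item 7: 0.65 * 0.35 = 0.2275
  Item 8: 0.43 * 0.57 = 0.2451
  Item 9: 0.41 * 0.59 = 0.2419
  Item 10: 0.41 * 0.59 = 0.2419
Sum(p_i * q_i) = 0.1875 + 0.2464 + 0.2475 + 0.2451 + 0.2419 + 0.2304 + 0.2275 + 0.2451 + 0.2419 + 0.2419 = 2.3552
KR-20 = (k/(k-1)) * (1 - Sum(p_i*q_i) / Var_total)
= (10/9) * (1 - 2.3552/5.01)
= 1.1111 * 0.5299
KR-20 = 0.5888

0.5888


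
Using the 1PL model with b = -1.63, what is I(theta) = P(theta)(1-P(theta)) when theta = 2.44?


P = 1/(1+exp(-(2.44--1.63))) = 0.9832
I = P*(1-P) = 0.9832 * 0.0168
I = 0.0165

0.0165


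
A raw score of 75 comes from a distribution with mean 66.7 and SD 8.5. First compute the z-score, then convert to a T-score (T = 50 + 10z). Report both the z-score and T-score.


z = (X - mean) / SD = (75 - 66.7) / 8.5
z = 8.3 / 8.5
z = 0.9765
T-score = T = 50 + 10z
Carry z at full precision (z = 8.3 / 8.5) into the conversion:
T-score = 50 + 10 * (8.3 / 8.5) = 50 + 83 / 8.5
T-score = 50 + 9.7647
T-score = 59.7647

59.7647


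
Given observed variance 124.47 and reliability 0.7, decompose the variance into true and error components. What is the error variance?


var_true = rxx * var_obs = 0.7 * 124.47 = 87.129
var_error = var_obs - var_true
var_error = 124.47 - 87.129
var_error = 37.341

37.341


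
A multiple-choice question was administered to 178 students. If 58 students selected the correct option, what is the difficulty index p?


Item difficulty p = number correct / total examinees
p = 58 / 178
p = 0.3258

0.3258


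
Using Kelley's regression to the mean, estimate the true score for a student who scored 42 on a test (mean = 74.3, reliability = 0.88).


T_est = rxx * X + (1 - rxx) * mean
T_est = 0.88 * 42 + 0.12 * 74.3
T_est = 36.96 + 8.916
T_est = 45.876

45.876


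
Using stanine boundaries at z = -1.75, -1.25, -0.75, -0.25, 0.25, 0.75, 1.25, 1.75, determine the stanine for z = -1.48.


Stanine boundaries: [-1.75, -1.25, -0.75, -0.25, 0.25, 0.75, 1.25, 1.75]
z = -1.48
Check each boundary:
  z >= -1.75 -> could be stanine 2
  z < -1.25
  z < -0.75
  z < -0.25
  z < 0.25
  z < 0.75
  z < 1.25
  z < 1.75
Highest qualifying boundary gives stanine = 2

2


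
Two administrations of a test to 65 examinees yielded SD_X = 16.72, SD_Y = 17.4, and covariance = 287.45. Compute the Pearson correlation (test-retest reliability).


r = cov(X,Y) / (SD_X * SD_Y)
r = 287.45 / (16.72 * 17.4)
r = 287.45 / 290.928
r = 0.988

0.988


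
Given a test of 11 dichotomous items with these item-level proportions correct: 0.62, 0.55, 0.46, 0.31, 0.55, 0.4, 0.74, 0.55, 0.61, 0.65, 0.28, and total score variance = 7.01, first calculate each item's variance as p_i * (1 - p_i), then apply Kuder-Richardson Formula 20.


For each item, compute p_i * q_i:
  Item 1: 0.62 * 0.38 = 0.2356
  Item 2: 0.55 * 0.45 = 0.2475
  Item 3: 0.46 * 0.54 = 0.2484
  Item 4: 0.31 * 0.69 = 0.2139
  Item 5: 0.55 * 0.45 = 0.2475
  Item 6: 0.4 * 0.6 = 0.24
  Item 7: 0.74 * 0.26 = 0.1924
  Item 8: 0.55 * 0.45 = 0.2475
  Item 9: 0.61 * 0.39 = 0.2379
  Item 10: 0.65 * 0.35 = 0.2275
  Item 11: 0.28 * 0.72 = 0.2016
Sum(p_i * q_i) = 0.2356 + 0.2475 + 0.2484 + 0.2139 + 0.2475 + 0.24 + 0.1924 + 0.2475 + 0.2379 + 0.2275 + 0.2016 = 2.5398
KR-20 = (k/(k-1)) * (1 - Sum(p_i*q_i) / Var_total)
= (11/10) * (1 - 2.5398/7.01)
= 1.1 * 0.6377
KR-20 = 0.7015

0.7015


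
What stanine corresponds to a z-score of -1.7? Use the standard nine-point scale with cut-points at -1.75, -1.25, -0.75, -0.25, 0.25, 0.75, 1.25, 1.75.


Stanine boundaries: [-1.75, -1.25, -0.75, -0.25, 0.25, 0.75, 1.25, 1.75]
z = -1.7
Check each boundary:
  z >= -1.75 -> could be stanine 2
  z < -1.25
  z < -0.75
  z < -0.25
  z < 0.25
  z < 0.75
  z < 1.25
  z < 1.75
Highest qualifying boundary gives stanine = 2

2


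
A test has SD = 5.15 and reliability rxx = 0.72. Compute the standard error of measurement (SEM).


SEM = SD * sqrt(1 - rxx)
SEM = 5.15 * sqrt(1 - 0.72)
SEM = 5.15 * sqrt(0.28) = 5.15 * 0.52915
SEM = 2.7251

2.7251


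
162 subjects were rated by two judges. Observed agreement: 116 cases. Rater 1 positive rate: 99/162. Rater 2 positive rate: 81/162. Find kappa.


P_o = 116/162 = 0.716049
P_e = (99*81 + 63*81) / 26244 = 0.5
kappa = (P_o - P_e) / (1 - P_e)
kappa = (0.716049 - 0.5) / (1 - 0.5)
kappa = 0.4321

0.4321


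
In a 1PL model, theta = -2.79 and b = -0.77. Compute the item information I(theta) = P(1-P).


P = 1/(1+exp(-(-2.79--0.77))) = 0.1171
I = P*(1-P) = 0.1171 * 0.8829
I = 0.1034

0.1034


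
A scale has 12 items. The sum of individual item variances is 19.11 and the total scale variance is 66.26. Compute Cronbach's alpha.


alpha = (k/(k-1)) * (1 - sum(si^2)/s_total^2)
= (12/11) * (1 - 19.11/66.26)
alpha = 0.7763

0.7763


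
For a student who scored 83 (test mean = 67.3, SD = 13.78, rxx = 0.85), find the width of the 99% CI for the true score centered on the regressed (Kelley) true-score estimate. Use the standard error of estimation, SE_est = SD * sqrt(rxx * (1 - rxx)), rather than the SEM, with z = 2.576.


True score estimate = 0.85*83 + 0.15*67.3 = 80.645
SE_est = SD * sqrt(rxx * (1 - rxx)) = 13.78 * sqrt(0.85 * 0.15) = 13.78 * sqrt(0.1275) = 4.920444
CI = T_est +/- z * SE_est, so width = 2 * z * SE_est = 2 * 2.576 * 4.920444
Width = 25.3501

25.3501


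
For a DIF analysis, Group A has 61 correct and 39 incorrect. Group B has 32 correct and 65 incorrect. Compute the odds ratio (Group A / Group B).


Odds_A = 61/39 = 1.5641
Odds_B = 32/65 = 0.4923
OR = Odds_A / Odds_B = 1.5641 / 0.4923
Exactly, OR = (61 * 65) / (39 * 32) = 3965 / 1248
OR = 3.1771

3.1771


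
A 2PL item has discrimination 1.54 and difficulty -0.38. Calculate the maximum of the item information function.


For 2PL, max info at theta = b = -0.38
I_max = a^2 / 4 = 1.54^2 / 4
= 2.3716 / 4
I_max = 0.5929

0.5929


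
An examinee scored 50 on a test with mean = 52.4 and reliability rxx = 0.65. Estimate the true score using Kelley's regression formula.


T_est = rxx * X + (1 - rxx) * mean
T_est = 0.65 * 50 + 0.35 * 52.4
T_est = 32.5 + 18.34
T_est = 50.84

50.84


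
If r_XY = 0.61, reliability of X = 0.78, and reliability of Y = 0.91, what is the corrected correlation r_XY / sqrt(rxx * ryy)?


r_corrected = rxy / sqrt(rxx * ryy)
= 0.61 / sqrt(0.78 * 0.91)
= 0.61 / sqrt(0.7098)
= 0.61 / 0.842496
r_corrected = 0.724

0.724


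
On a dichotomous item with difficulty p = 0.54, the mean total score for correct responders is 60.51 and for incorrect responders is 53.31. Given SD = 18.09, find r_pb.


q = 1 - p = 0.46
rpb = ((M1 - M0) / SD) * sqrt(p * q)
rpb = ((60.51 - 53.31) / 18.09) * sqrt(0.54 * 0.46)
rpb = 0.1984

0.1984


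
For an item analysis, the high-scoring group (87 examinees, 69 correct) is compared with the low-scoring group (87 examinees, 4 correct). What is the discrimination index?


p_upper = 69/87 = 0.7931
p_lower = 4/87 = 0.046
D = 0.7931 - 0.046 = 0.7471

0.7471


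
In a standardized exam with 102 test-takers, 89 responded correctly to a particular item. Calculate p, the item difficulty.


Item difficulty p = number correct / total examinees
p = 89 / 102
p = 0.8725

0.8725


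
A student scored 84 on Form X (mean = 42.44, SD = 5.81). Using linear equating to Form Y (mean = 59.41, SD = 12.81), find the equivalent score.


slope = SD_Y / SD_X = 12.81 / 5.81 ~ 2.2048
intercept = mean_Y - slope * mean_X = 59.41 - (12.81 / 5.81) * 42.44 ~ -34.1625
Y = slope * X + intercept. To avoid rounding drift from the rounded slope/intercept, evaluate the equivalent form Y = mean_Y + SD_Y * (X - mean_X) / SD_X at full precision:
Y = 59.41 + 12.81 * (84 - 42.44) / 5.81
Y = 59.41 + 12.81 * 41.56 / 5.81
Y = 59.41 + 532.3836 / 5.81
Y = 59.41 + 91.6323
Y = 151.0423

151.0423


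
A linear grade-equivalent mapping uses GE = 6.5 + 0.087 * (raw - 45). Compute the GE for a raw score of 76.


raw - median = 76 - 45 = 31
slope * diff = 0.087 * 31 = 2.697
GE = 6.5 + 2.697
GE = 9.197

9.197


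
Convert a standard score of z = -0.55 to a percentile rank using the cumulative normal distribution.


CDF(z) = 0.5 * (1 + erf(z/sqrt(2)))
erf(-0.3889) = -0.4177
CDF = 0.2912
Percentile rank = 0.2912 * 100 = 29.12

29.12


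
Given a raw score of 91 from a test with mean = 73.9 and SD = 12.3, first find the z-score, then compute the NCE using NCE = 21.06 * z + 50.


z = (X - mean) / SD = (91 - 73.9) / 12.3
z = 17.1 / 12.3
z = 1.3902
NCE = NCE = 21.06z + 50
Carry z at full precision (z = 17.1 / 12.3) into the conversion:
NCE = 21.06 * (17.1 / 12.3) + 50 = 360.126 / 12.3 + 50
NCE = 29.2785 + 50
NCE = 79.2785

79.2785


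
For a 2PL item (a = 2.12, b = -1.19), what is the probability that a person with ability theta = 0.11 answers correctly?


a*(theta - b) = 2.12 * (0.11 - -1.19) = 2.756
exp(-2.756) = 0.0635
P = 1 / (1 + 0.0635)
P = 0.9403

0.9403


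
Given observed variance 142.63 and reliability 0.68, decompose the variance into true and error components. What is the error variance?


var_true = rxx * var_obs = 0.68 * 142.63 = 96.9884
var_error = var_obs - var_true
var_error = 142.63 - 96.9884
var_error = 45.6416

45.6416


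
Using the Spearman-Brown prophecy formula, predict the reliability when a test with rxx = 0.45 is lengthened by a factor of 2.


r_new = (n * rxx) / (1 + (n-1) * rxx)
r_new = (2 * 0.45) / (1 + 1 * 0.45)
r_new = 0.9 / 1.45
r_new = 0.6207

0.6207


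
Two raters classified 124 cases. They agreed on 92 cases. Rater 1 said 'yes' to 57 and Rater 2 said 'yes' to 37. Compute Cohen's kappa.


P_o = 92/124 = 0.741935
P_e = (57*37 + 67*87) / 15376 = 0.516259
kappa = (P_o - P_e) / (1 - P_e)
kappa = (0.741935 - 0.516259) / (1 - 0.516259)
kappa = 0.4665

0.4665


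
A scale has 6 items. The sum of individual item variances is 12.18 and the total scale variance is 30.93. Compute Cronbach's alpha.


alpha = (k/(k-1)) * (1 - sum(si^2)/s_total^2)
= (6/5) * (1 - 12.18/30.93)
alpha = 0.7274

0.7274


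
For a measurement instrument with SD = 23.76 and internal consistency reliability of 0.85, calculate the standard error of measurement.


SEM = SD * sqrt(1 - rxx)
SEM = 23.76 * sqrt(1 - 0.85)
SEM = 23.76 * sqrt(0.15) = 23.76 * 0.387298
SEM = 9.2022

9.2022


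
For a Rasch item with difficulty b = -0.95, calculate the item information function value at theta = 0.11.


P = 1/(1+exp(-(0.11--0.95))) = 0.7427
I = P*(1-P) = 0.7427 * 0.2573
I = 0.1911

0.1911


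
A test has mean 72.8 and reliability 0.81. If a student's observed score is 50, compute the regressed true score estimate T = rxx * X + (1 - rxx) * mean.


T_est = rxx * X + (1 - rxx) * mean
T_est = 0.81 * 50 + 0.19 * 72.8
T_est = 40.5 + 13.832
T_est = 54.332

54.332


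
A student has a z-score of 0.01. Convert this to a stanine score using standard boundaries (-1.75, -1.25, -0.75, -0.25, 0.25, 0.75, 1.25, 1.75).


Stanine boundaries: [-1.75, -1.25, -0.75, -0.25, 0.25, 0.75, 1.25, 1.75]
z = 0.01
Check each boundary:
  z >= -1.75 -> could be stanine 2
  z >= -1.25 -> could be stanine 3
  z >= -0.75 -> could be stanine 4
  z >= -0.25 -> could be stanine 5
  z < 0.25
  z < 0.75
  z < 1.25
  z < 1.75
Highest qualifying boundary gives stanine = 5

5


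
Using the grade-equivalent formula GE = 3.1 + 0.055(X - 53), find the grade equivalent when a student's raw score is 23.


raw - median = 23 - 53 = -30
slope * diff = 0.055 * -30 = -1.65
GE = 3.1 + -1.65
GE = 1.45

1.45


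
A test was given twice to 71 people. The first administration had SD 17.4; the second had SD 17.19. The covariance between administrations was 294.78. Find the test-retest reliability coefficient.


r = cov(X,Y) / (SD_X * SD_Y)
r = 294.78 / (17.4 * 17.19)
r = 294.78 / 299.106
r = 0.9855

0.9855


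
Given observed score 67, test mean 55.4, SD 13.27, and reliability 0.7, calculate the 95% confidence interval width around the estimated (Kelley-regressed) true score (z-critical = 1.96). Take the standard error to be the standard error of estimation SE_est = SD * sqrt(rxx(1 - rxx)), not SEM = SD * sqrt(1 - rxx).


True score estimate = 0.7*67 + 0.3*55.4 = 63.52
SE_est = SD * sqrt(rxx * (1 - rxx)) = 13.27 * sqrt(0.7 * 0.3) = 13.27 * sqrt(0.21) = 6.081078
CI = T_est +/- z * SE_est, so width = 2 * z * SE_est = 2 * 1.96 * 6.081078
Width = 23.8378

23.8378


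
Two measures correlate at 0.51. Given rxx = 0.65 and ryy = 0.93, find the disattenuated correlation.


r_corrected = rxy / sqrt(rxx * ryy)
= 0.51 / sqrt(0.65 * 0.93)
= 0.51 / sqrt(0.6045)
= 0.51 / 0.777496
r_corrected = 0.656

0.656


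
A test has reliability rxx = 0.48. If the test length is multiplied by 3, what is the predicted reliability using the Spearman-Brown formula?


r_new = (n * rxx) / (1 + (n-1) * rxx)
r_new = (3 * 0.48) / (1 + 2 * 0.48)
r_new = 1.44 / 1.96
r_new = 0.7347

0.7347


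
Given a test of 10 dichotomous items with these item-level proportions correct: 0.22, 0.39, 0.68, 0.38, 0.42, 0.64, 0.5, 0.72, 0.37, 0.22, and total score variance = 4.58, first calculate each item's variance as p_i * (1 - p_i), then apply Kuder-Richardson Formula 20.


For each item, compute p_i * q_i:
  Item 1: 0.22 * 0.78 = 0.1716
  Item 2: 0.39 * 0.61 = 0.2379
  Item 3: 0.68 * 0.32 = 0.2176
  Item 4: 0.38 * 0.62 = 0.2356
  Item 5: 0.42 * 0.58 = 0.2436
  Item 6: 0.64 * 0.36 = 0.2304
  Item 7: 0.5 * 0.5 = 0.25
  Item 8: 0.72 * 0.28 = 0.2016
  Item 9: 0.37 * 0.63 = 0.2331
  Item 10: 0.22 * 0.78 = 0.1716
Sum(p_i * q_i) = 0.1716 + 0.2379 + 0.2176 + 0.2356 + 0.2436 + 0.2304 + 0.25 + 0.2016 + 0.2331 + 0.1716 = 2.193
KR-20 = (k/(k-1)) * (1 - Sum(p_i*q_i) / Var_total)
= (10/9) * (1 - 2.193/4.58)
= 1.1111 * 0.5212
KR-20 = 0.5791

0.5791


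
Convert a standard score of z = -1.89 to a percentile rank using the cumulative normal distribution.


CDF(z) = 0.5 * (1 + erf(z/sqrt(2)))
erf(-1.3364) = -0.9412
CDF = 0.0294
Percentile rank = 0.0294 * 100 = 2.94

2.94


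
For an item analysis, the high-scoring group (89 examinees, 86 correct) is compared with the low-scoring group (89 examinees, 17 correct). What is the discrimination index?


p_upper = 86/89 = 0.9663
p_lower = 17/89 = 0.191
D = 0.9663 - 0.191 = 0.7753

0.7753


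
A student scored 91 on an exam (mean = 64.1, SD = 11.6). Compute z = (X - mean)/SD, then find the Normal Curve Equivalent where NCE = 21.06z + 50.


z = (X - mean) / SD = (91 - 64.1) / 11.6
z = 26.9 / 11.6
z = 2.319
NCE = NCE = 21.06z + 50
Carry z at full precision (z = 26.9 / 11.6) into the conversion:
NCE = 21.06 * (26.9 / 11.6) + 50 = 566.514 / 11.6 + 50
NCE = 48.8374 + 50
NCE = 98.8374

98.8374


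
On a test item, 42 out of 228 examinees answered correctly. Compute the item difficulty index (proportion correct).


Item difficulty p = number correct / total examinees
p = 42 / 228
p = 0.1842

0.1842


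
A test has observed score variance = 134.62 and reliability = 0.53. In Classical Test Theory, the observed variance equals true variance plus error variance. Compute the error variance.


var_true = rxx * var_obs = 0.53 * 134.62 = 71.3486
var_error = var_obs - var_true
var_error = 134.62 - 71.3486
var_error = 63.2714

63.2714


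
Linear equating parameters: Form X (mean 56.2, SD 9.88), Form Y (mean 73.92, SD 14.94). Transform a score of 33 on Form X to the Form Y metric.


slope = SD_Y / SD_X = 14.94 / 9.88 ~ 1.5121
intercept = mean_Y - slope * mean_X = 73.92 - (14.94 / 9.88) * 56.2 ~ -11.0626
Y = slope * X + intercept. To avoid rounding drift from the rounded slope/intercept, evaluate the equivalent form Y = mean_Y + SD_Y * (X - mean_X) / SD_X at full precision:
Y = 73.92 + 14.94 * (33 - 56.2) / 9.88
Y = 73.92 - 14.94 * 23.2 / 9.88
Y = 73.92 - 346.608 / 9.88
Y = 73.92 - 35.0818
Y = 38.8382

38.8382


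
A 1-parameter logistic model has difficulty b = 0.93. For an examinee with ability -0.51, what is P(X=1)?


theta - b = -0.51 - 0.93 = -1.44
exp(-(theta - b)) = exp(1.44) = 4.2207
P = 1 / (1 + 4.2207)
P = 0.1915

0.1915


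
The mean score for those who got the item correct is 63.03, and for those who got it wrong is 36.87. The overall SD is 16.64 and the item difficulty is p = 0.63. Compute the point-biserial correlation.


q = 1 - p = 0.37
rpb = ((M1 - M0) / SD) * sqrt(p * q)
rpb = ((63.03 - 36.87) / 16.64) * sqrt(0.63 * 0.37)
rpb = 0.759

0.759


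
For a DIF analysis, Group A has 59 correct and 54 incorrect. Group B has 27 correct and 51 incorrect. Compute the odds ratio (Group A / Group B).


Odds_A = 59/54 = 1.0926
Odds_B = 27/51 = 0.5294
OR = Odds_A / Odds_B = 1.0926 / 0.5294
Exactly, OR = (59 * 51) / (54 * 27) = 3009 / 1458
OR = 2.0638

2.0638


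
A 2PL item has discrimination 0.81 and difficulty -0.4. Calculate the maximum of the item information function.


For 2PL, max info at theta = b = -0.4
I_max = a^2 / 4 = 0.81^2 / 4
= 0.6561 / 4
I_max = 0.164

0.164


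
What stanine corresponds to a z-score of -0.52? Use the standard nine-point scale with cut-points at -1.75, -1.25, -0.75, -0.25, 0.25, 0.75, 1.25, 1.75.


Stanine boundaries: [-1.75, -1.25, -0.75, -0.25, 0.25, 0.75, 1.25, 1.75]
z = -0.52
Check each boundary:
  z >= -1.75 -> could be stanine 2
  z >= -1.25 -> could be stanine 3
  z >= -0.75 -> could be stanine 4
  z < -0.25
  z < 0.25
  z < 0.75
  z < 1.25
  z < 1.75
Highest qualifying boundary gives stanine = 4

4


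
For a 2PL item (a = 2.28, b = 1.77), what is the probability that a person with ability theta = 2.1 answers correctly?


a*(theta - b) = 2.28 * (2.1 - 1.77) = 0.7524
exp(-0.7524) = 0.4712
P = 1 / (1 + 0.4712)
P = 0.6797

0.6797


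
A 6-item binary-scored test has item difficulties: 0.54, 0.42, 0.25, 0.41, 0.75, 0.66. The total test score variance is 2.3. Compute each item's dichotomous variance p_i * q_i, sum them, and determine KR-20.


For each item, compute p_i * q_i:
  Item 1: 0.54 * 0.46 = 0.2484
  Item 2: 0.42 * 0.58 = 0.2436
  Item 3: 0.25 * 0.75 = 0.1875
  Item 4: 0.41 * 0.59 = 0.2419
  Item 5: 0.75 * 0.25 = 0.1875
  Item 6: 0.66 * 0.34 = 0.2244
Sum(p_i * q_i) = 0.2484 + 0.2436 + 0.1875 + 0.2419 + 0.1875 + 0.2244 = 1.3333
KR-20 = (k/(k-1)) * (1 - Sum(p_i*q_i) / Var_total)
= (6/5) * (1 - 1.3333/2.3)
= 1.2 * 0.4203
KR-20 = 0.5044

0.5044


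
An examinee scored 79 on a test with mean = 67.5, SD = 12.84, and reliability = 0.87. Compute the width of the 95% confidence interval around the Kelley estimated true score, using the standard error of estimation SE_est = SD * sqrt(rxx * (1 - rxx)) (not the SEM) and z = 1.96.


True score estimate = 0.87*79 + 0.13*67.5 = 77.505
SE_est = SD * sqrt(rxx * (1 - rxx)) = 12.84 * sqrt(0.87 * 0.13) = 12.84 * sqrt(0.1131) = 4.318136
CI = T_est +/- z * SE_est, so width = 2 * z * SE_est = 2 * 1.96 * 4.318136
Width = 16.9271

16.9271


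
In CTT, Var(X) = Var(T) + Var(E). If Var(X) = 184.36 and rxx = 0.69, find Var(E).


var_true = rxx * var_obs = 0.69 * 184.36 = 127.2084
var_error = var_obs - var_true
var_error = 184.36 - 127.2084
var_error = 57.1516

57.1516


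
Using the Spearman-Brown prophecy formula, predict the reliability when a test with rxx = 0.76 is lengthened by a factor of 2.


r_new = (n * rxx) / (1 + (n-1) * rxx)
r_new = (2 * 0.76) / (1 + 1 * 0.76)
r_new = 1.52 / 1.76
r_new = 0.8636

0.8636


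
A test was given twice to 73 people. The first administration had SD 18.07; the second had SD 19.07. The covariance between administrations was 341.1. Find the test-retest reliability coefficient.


r = cov(X,Y) / (SD_X * SD_Y)
r = 341.1 / (18.07 * 19.07)
r = 341.1 / 344.5949
r = 0.9899

0.9899


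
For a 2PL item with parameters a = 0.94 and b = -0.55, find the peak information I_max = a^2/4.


For 2PL, max info at theta = b = -0.55
I_max = a^2 / 4 = 0.94^2 / 4
= 0.8836 / 4
I_max = 0.2209

0.2209


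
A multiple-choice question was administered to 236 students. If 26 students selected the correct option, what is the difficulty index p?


Item difficulty p = number correct / total examinees
p = 26 / 236
p = 0.1102

0.1102


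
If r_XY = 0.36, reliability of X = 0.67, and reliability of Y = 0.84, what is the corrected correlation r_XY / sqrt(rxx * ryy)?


r_corrected = rxy / sqrt(rxx * ryy)
= 0.36 / sqrt(0.67 * 0.84)
= 0.36 / sqrt(0.5628)
= 0.36 / 0.7502
r_corrected = 0.4799

0.4799


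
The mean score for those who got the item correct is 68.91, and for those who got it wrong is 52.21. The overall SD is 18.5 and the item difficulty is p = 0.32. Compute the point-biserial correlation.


q = 1 - p = 0.68
rpb = ((M1 - M0) / SD) * sqrt(p * q)
rpb = ((68.91 - 52.21) / 18.5) * sqrt(0.32 * 0.68)
rpb = 0.4211

0.4211


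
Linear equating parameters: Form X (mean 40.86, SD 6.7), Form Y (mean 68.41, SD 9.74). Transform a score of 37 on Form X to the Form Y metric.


slope = SD_Y / SD_X = 9.74 / 6.7 ~ 1.4537
intercept = mean_Y - slope * mean_X = 68.41 - (9.74 / 6.7) * 40.86 ~ 9.0105
Y = slope * X + intercept. To avoid rounding drift from the rounded slope/intercept, evaluate the equivalent form Y = mean_Y + SD_Y * (X - mean_X) / SD_X at full precision:
Y = 68.41 + 9.74 * (37 - 40.86) / 6.7
Y = 68.41 - 9.74 * 3.86 / 6.7
Y = 68.41 - 37.5964 / 6.7
Y = 68.41 - 5.6114
Y = 62.7986

62.7986


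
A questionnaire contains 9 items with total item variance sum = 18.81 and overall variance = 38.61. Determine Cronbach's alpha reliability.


alpha = (k/(k-1)) * (1 - sum(si^2)/s_total^2)
= (9/8) * (1 - 18.81/38.61)
alpha = 0.5769

0.5769


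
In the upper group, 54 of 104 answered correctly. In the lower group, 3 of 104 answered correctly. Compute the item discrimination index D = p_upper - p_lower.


p_upper = 54/104 = 0.5192
p_lower = 3/104 = 0.0288
D = 0.5192 - 0.0288 = 0.4904

0.4904


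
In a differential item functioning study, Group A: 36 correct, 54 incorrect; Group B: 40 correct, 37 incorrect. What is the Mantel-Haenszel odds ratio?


Odds_A = 36/54 = 0.6667
Odds_B = 40/37 = 1.0811
OR = Odds_A / Odds_B = 0.6667 / 1.0811
Exactly, OR = (36 * 37) / (54 * 40) = 1332 / 2160
OR = 0.6167

0.6167


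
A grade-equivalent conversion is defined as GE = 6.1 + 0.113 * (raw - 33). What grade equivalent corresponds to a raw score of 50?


raw - median = 50 - 33 = 17
slope * diff = 0.113 * 17 = 1.921
GE = 6.1 + 1.921
GE = 8.021

8.021


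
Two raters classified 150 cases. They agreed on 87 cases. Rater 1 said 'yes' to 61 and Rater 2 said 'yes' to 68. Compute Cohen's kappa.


P_o = 87/150 = 0.58
P_e = (61*68 + 89*82) / 22500 = 0.508711
kappa = (P_o - P_e) / (1 - P_e)
kappa = (0.58 - 0.508711) / (1 - 0.508711)
kappa = 0.1451

0.1451


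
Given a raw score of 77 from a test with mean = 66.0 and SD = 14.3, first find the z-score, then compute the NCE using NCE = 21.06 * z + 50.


z = (X - mean) / SD = (77 - 66.0) / 14.3
z = 11.0 / 14.3
z = 0.7692
NCE = NCE = 21.06z + 50
Carry z at full precision (z = 11.0 / 14.3) into the conversion:
NCE = 21.06 * (11.0 / 14.3) + 50 = 231.66 / 14.3 + 50
NCE = 16.2 + 50
NCE = 66.2

66.2


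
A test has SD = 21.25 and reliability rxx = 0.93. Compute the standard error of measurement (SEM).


SEM = SD * sqrt(1 - rxx)
SEM = 21.25 * sqrt(1 - 0.93)
SEM = 21.25 * sqrt(0.07) = 21.25 * 0.264575
SEM = 5.6222

5.6222


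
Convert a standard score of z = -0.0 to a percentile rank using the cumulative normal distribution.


CDF(z) = 0.5 * (1 + erf(z/sqrt(2)))
erf(-0.0) = -0.0
CDF = 0.5
Percentile rank = 0.5 * 100 = 50.0

50.0


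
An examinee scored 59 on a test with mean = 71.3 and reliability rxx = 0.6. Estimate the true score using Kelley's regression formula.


T_est = rxx * X + (1 - rxx) * mean
T_est = 0.6 * 59 + 0.4 * 71.3
T_est = 35.4 + 28.52
T_est = 63.92

63.92


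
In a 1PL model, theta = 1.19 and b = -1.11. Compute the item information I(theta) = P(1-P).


P = 1/(1+exp(-(1.19--1.11))) = 0.9089
I = P*(1-P) = 0.9089 * 0.0911
I = 0.0828

0.0828


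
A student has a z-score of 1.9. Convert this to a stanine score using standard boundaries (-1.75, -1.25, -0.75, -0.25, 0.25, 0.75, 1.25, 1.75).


Stanine boundaries: [-1.75, -1.25, -0.75, -0.25, 0.25, 0.75, 1.25, 1.75]
z = 1.9
Check each boundary:
  z >= -1.75 -> could be stanine 2
  z >= -1.25 -> could be stanine 3
  z >= -0.75 -> could be stanine 4
  z >= -0.25 -> could be stanine 5
  z >= 0.25 -> could be stanine 6
  z >= 0.75 -> could be stanine 7
  z >= 1.25 -> could be stanine 8
  z >= 1.75 -> could be stanine 9
Highest qualifying boundary gives stanine = 9

9


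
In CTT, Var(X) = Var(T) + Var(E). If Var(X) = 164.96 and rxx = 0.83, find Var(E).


var_true = rxx * var_obs = 0.83 * 164.96 = 136.9168
var_error = var_obs - var_true
var_error = 164.96 - 136.9168
var_error = 28.0432

28.0432


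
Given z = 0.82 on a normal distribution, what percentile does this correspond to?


CDF(z) = 0.5 * (1 + erf(z/sqrt(2)))
erf(0.5798) = 0.5878
CDF = 0.7939
Percentile rank = 0.7939 * 100 = 79.39

79.39


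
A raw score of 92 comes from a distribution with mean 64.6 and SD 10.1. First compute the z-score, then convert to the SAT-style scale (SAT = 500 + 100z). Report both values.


z = (X - mean) / SD = (92 - 64.6) / 10.1
z = 27.4 / 10.1
z = 2.7129
SAT-scale = SAT = 500 + 100z
Carry z at full precision (z = 27.4 / 10.1) into the conversion:
SAT-scale = 500 + 100 * (27.4 / 10.1) = 500 + 2740 / 10.1
SAT-scale = 500 + 271.2871
SAT-scale = 771.2871

771.2871


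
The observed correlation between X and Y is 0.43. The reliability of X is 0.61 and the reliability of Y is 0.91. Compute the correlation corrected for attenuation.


r_corrected = rxy / sqrt(rxx * ryy)
= 0.43 / sqrt(0.61 * 0.91)
= 0.43 / sqrt(0.5551)
= 0.43 / 0.74505
r_corrected = 0.5771

0.5771


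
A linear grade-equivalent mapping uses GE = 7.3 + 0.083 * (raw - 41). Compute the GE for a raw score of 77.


raw - median = 77 - 41 = 36
slope * diff = 0.083 * 36 = 2.988
GE = 7.3 + 2.988
GE = 10.288

10.288


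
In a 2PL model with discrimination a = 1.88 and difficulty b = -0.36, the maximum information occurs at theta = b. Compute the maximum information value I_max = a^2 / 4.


For 2PL, max info at theta = b = -0.36
I_max = a^2 / 4 = 1.88^2 / 4
= 3.5344 / 4
I_max = 0.8836

0.8836


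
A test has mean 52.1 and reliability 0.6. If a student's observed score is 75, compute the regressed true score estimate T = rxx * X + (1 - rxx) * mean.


T_est = rxx * X + (1 - rxx) * mean
T_est = 0.6 * 75 + 0.4 * 52.1
T_est = 45.0 + 20.84
T_est = 65.84

65.84


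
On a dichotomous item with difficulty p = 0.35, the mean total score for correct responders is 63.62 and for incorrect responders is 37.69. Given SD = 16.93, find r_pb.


q = 1 - p = 0.65
rpb = ((M1 - M0) / SD) * sqrt(p * q)
rpb = ((63.62 - 37.69) / 16.93) * sqrt(0.35 * 0.65)
rpb = 0.7305

0.7305


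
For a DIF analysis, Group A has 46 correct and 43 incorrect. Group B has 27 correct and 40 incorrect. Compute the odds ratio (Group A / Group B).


Odds_A = 46/43 = 1.0698
Odds_B = 27/40 = 0.675
OR = Odds_A / Odds_B = 1.0698 / 0.675
Exactly, OR = (46 * 40) / (43 * 27) = 1840 / 1161
OR = 1.5848

1.5848


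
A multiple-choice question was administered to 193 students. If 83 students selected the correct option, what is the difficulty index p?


Item difficulty p = number correct / total examinees
p = 83 / 193
p = 0.4301

0.4301


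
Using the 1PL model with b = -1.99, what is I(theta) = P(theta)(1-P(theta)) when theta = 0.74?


P = 1/(1+exp(-(0.74--1.99))) = 0.9388
I = P*(1-P) = 0.9388 * 0.0612
I = 0.0575

0.0575


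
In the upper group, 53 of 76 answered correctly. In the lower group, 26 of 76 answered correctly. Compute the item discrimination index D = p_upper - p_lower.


p_upper = 53/76 = 0.6974
p_lower = 26/76 = 0.3421
D = 0.6974 - 0.3421 = 0.3553

0.3553


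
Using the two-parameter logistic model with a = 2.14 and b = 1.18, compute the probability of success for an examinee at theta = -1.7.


a*(theta - b) = 2.14 * (-1.7 - 1.18) = -6.1632
exp(--6.1632) = 474.9455
P = 1 / (1 + 474.9455)
P = 0.0021

0.0021


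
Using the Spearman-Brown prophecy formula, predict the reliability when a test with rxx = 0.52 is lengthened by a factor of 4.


r_new = (n * rxx) / (1 + (n-1) * rxx)
r_new = (4 * 0.52) / (1 + 3 * 0.52)
r_new = 2.08 / 2.56
r_new = 0.8125

0.8125


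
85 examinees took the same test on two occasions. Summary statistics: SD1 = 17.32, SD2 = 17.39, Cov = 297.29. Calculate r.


r = cov(X,Y) / (SD_X * SD_Y)
r = 297.29 / (17.32 * 17.39)
r = 297.29 / 301.1948
r = 0.987

0.987


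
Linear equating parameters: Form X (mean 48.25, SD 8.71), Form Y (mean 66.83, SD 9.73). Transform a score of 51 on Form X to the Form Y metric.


slope = SD_Y / SD_X = 9.73 / 8.71 ~ 1.1171
intercept = mean_Y - slope * mean_X = 66.83 - (9.73 / 8.71) * 48.25 ~ 12.9296
Y = slope * X + intercept. To avoid rounding drift from the rounded slope/intercept, evaluate the equivalent form Y = mean_Y + SD_Y * (X - mean_X) / SD_X at full precision:
Y = 66.83 + 9.73 * (51 - 48.25) / 8.71
Y = 66.83 + 9.73 * 2.75 / 8.71
Y = 66.83 + 26.7575 / 8.71
Y = 66.83 + 3.072
Y = 69.902

69.902


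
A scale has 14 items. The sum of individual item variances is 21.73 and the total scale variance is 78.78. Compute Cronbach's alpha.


alpha = (k/(k-1)) * (1 - sum(si^2)/s_total^2)
= (14/13) * (1 - 21.73/78.78)
alpha = 0.7799

0.7799


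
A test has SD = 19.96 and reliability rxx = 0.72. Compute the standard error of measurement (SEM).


SEM = SD * sqrt(1 - rxx)
SEM = 19.96 * sqrt(1 - 0.72)
SEM = 19.96 * sqrt(0.28) = 19.96 * 0.52915
SEM = 10.5618

10.5618


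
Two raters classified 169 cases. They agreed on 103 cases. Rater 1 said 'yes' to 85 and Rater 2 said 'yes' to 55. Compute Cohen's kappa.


P_o = 103/169 = 0.609467
P_e = (85*55 + 84*114) / 28561 = 0.498967
kappa = (P_o - P_e) / (1 - P_e)
kappa = (0.609467 - 0.498967) / (1 - 0.498967)
kappa = 0.2205

0.2205


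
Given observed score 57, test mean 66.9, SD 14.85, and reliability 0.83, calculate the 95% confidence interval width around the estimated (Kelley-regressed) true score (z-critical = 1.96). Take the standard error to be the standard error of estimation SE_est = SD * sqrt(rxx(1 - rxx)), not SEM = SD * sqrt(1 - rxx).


True score estimate = 0.83*57 + 0.17*66.9 = 58.683
SE_est = SD * sqrt(rxx * (1 - rxx)) = 14.85 * sqrt(0.83 * 0.17) = 14.85 * sqrt(0.1411) = 5.578147
CI = T_est +/- z * SE_est, so width = 2 * z * SE_est = 2 * 1.96 * 5.578147
Width = 21.8663

21.8663


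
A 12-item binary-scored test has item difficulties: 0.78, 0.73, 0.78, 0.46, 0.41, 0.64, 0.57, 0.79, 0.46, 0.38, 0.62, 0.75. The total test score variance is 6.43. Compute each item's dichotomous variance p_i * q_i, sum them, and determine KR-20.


For each item, compute p_i * q_i:
  Item 1: 0.78 * 0.22 = 0.1716
  Item 2: 0.73 * 0.27 = 0.1971
  Item 3: 0.78 * 0.22 = 0.1716
  Item 4: 0.46 * 0.54 = 0.2484
  Item 5: 0.41 * 0.59 = 0.2419
  Item 6: 0.64 * 0.36 = 0.2304
  Item 7: 0.57 * 0.43 = 0.2451
  Item 8: 0.79 * 0.21 = 0.1659
  Item 9: 0.46 * 0.54 = 0.2484
  Item 10: 0.38 * 0.62 = 0.2356
  Item 11: 0.62 * 0.38 = 0.2356
  Item 12: 0.75 * 0.25 = 0.1875
Sum(p_i * q_i) = 0.1716 + 0.1971 + 0.1716 + 0.2484 + 0.2419 + 0.2304 + 0.2451 + 0.1659 + 0.2484 + 0.2356 + 0.2356 + 0.1875 = 2.5791
KR-20 = (k/(k-1)) * (1 - Sum(p_i*q_i) / Var_total)
= (12/11) * (1 - 2.5791/6.43)
= 1.0909 * 0.5989
KR-20 = 0.6533

0.6533


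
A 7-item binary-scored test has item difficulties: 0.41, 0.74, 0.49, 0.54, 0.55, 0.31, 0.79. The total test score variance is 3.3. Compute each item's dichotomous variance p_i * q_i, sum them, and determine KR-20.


For each item, compute p_i * q_i:
  Item 1: 0.41 * 0.59 = 0.2419
  Item 2: 0.74 * 0.26 = 0.1924
  Item 3: 0.49 * 0.51 = 0.2499
  Item 4: 0.54 * 0.46 = 0.2484
  Item 5: 0.55 * 0.45 = 0.2475
  Item 6: 0.31 * 0.69 = 0.2139
  Item 7: 0.79 * 0.21 = 0.1659
Sum(p_i * q_i) = 0.2419 + 0.1924 + 0.2499 + 0.2484 + 0.2475 + 0.2139 + 0.1659 = 1.5599
KR-20 = (k/(k-1)) * (1 - Sum(p_i*q_i) / Var_total)
= (7/6) * (1 - 1.5599/3.3)
= 1.1667 * 0.5273
KR-20 = 0.6152

0.6152


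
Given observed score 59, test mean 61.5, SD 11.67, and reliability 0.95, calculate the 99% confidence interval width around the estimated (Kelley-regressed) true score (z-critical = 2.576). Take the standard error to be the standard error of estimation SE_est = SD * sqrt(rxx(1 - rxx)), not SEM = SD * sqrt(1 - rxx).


True score estimate = 0.95*59 + 0.05*61.5 = 59.125
SE_est = SD * sqrt(rxx * (1 - rxx)) = 11.67 * sqrt(0.95 * 0.05) = 11.67 * sqrt(0.0475) = 2.543418
CI = T_est +/- z * SE_est, so width = 2 * z * SE_est = 2 * 2.576 * 2.543418
Width = 13.1037

13.1037


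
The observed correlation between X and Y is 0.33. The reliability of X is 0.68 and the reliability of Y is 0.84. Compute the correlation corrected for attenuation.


r_corrected = rxy / sqrt(rxx * ryy)
= 0.33 / sqrt(0.68 * 0.84)
= 0.33 / sqrt(0.5712)
= 0.33 / 0.755778
r_corrected = 0.4366

0.4366


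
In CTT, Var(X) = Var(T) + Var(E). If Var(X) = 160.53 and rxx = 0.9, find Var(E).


var_true = rxx * var_obs = 0.9 * 160.53 = 144.477
var_error = var_obs - var_true
var_error = 160.53 - 144.477
var_error = 16.053

16.053


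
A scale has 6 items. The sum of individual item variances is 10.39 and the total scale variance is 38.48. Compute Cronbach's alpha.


alpha = (k/(k-1)) * (1 - sum(si^2)/s_total^2)
= (6/5) * (1 - 10.39/38.48)
alpha = 0.876

0.876


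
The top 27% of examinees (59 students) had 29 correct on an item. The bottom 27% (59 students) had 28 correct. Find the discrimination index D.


p_upper = 29/59 = 0.4915
p_lower = 28/59 = 0.4746
D = 0.4915 - 0.4746 = 0.0169

0.0169


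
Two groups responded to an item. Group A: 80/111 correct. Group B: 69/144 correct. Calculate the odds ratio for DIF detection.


Odds_A = 80/31 = 2.5806
Odds_B = 69/75 = 0.92
OR = Odds_A / Odds_B = 2.5806 / 0.92
Exactly, OR = (80 * 75) / (31 * 69) = 6000 / 2139
OR = 2.805

2.805


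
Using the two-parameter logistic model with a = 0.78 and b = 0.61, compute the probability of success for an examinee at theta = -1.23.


a*(theta - b) = 0.78 * (-1.23 - 0.61) = -1.4352
exp(--1.4352) = 4.2005
P = 1 / (1 + 4.2005)
P = 0.1923

0.1923


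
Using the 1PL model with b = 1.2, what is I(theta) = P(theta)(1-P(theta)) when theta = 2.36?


P = 1/(1+exp(-(2.36-1.2))) = 0.7613
I = P*(1-P) = 0.7613 * 0.2387
I = 0.1817

0.1817


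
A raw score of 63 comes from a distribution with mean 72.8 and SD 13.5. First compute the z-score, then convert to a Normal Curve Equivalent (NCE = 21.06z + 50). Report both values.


z = (X - mean) / SD = (63 - 72.8) / 13.5
z = -9.8 / 13.5
z = -0.7259
NCE = NCE = 21.06z + 50
Carry z at full precision (z = -9.8 / 13.5) into the conversion:
NCE = 21.06 * (-9.8 / 13.5) + 50 = -206.388 / 13.5 + 50
NCE = -15.288 + 50
NCE = 34.712

34.712


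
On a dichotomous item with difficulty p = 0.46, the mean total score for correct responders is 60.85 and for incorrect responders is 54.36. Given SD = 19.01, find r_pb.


q = 1 - p = 0.54
rpb = ((M1 - M0) / SD) * sqrt(p * q)
rpb = ((60.85 - 54.36) / 19.01) * sqrt(0.46 * 0.54)
rpb = 0.1702

0.1702


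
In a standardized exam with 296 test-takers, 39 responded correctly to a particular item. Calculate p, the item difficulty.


Item difficulty p = number correct / total examinees
p = 39 / 296
p = 0.1318

0.1318


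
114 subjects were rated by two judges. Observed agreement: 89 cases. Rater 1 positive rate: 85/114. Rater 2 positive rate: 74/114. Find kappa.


P_o = 89/114 = 0.780702
P_e = (85*74 + 29*40) / 12996 = 0.573253
kappa = (P_o - P_e) / (1 - P_e)
kappa = (0.780702 - 0.573253) / (1 - 0.573253)
kappa = 0.4861

0.4861
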